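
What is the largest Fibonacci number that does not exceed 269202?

196418

196418 ≤ 269202 < 317811, so the largest Fibonacci number not exceeding 269202 is 196418.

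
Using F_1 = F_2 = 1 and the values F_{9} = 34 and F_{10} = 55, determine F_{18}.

2584

By the doubling identity F_{2k} = F_k(2F_{k+1} − F_k): F_{18} = 34·(2·55 − 34) = 34·76 = 2584.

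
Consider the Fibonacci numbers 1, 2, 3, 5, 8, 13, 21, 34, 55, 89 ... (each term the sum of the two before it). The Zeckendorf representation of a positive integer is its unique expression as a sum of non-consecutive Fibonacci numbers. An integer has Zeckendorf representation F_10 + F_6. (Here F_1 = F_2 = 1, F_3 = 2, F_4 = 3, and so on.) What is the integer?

63

F_10 + F_6 = 55 + 8 = 63.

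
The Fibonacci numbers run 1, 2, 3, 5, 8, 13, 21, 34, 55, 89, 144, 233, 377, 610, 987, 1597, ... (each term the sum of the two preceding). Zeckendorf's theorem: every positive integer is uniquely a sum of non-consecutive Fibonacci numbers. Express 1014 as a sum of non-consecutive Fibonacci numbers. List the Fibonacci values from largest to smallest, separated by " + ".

987 + 21 + 5 + 1

1014: greatest Fibonacci not exceeding it is 987, leaving 27
27: greatest Fibonacci not exceeding it is 21, leaving 6
6: greatest Fibonacci not exceeding it is 5, leaving 1
1: greatest Fibonacci not exceeding it is 1, leaving 0
So 1014 = 987 + 21 + 5 + 1, with no two terms consecutive in the sequence.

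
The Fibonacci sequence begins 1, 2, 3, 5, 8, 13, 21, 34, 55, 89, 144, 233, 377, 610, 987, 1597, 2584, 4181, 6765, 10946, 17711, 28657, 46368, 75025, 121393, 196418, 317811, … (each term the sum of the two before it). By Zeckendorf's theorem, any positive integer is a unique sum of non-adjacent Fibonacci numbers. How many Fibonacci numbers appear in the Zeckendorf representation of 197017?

6

take 196418 (≤ 197017); 197017 − 196418 = 599
take 377 (≤ 599); 599 − 377 = 222
take 144 (≤ 222); 222 − 144 = 78
take 55 (≤ 78); 78 − 55 = 23
take 21 (≤ 23); 23 − 21 = 2
take 2 (≤ 2); 2 − 2 = 0
197017 = 196418 + 377 + 144 + 55 + 21 + 2, which has 6 terms.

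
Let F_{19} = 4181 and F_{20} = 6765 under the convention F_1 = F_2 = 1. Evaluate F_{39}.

63245986

By F_{2k+1} = F_k² + F_{k+1}²: F_{39} = 4181² + 6765² = 17480761 + 45765225 = 63245986.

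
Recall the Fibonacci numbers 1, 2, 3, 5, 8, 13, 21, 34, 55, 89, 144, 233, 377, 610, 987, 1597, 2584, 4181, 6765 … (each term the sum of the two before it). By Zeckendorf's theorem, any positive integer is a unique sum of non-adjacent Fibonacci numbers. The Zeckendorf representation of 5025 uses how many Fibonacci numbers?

4

Greedy algorithm:
5025: greatest Fibonacci not exceeding it is 4181, leaving 844
844: greatest Fibonacci not exceeding it is 610, leaving 234
234: greatest Fibonacci not exceeding it is 233, leaving 1
1: greatest Fibonacci not exceeding it is 1, leaving 0
5025 = 4181 + 610 + 233 + 1, which has 4 terms.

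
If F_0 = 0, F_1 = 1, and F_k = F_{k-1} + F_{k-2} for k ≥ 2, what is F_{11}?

Iterating the recurrence up to F_{7} = 13 and F_{6} = 8:
F_{8} = F_{7} + F_{6} = 13 + 8 = 21
F_{9} = F_{8} + F_{7} = 21 + 13 = 34
F_{10} = F_{9} + F_{8} = 34 + 21 = 55
F_{11} = F_{10} + F_{9} = 55 + 34 = 89

89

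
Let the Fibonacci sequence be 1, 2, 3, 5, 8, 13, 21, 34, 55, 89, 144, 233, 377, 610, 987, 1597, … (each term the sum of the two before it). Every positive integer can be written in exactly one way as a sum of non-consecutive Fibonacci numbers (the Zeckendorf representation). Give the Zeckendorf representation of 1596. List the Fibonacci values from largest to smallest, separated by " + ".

1596 − 987 = 609
609 − 377 = 232
232 − 144 = 88
88 − 55 = 33
33 − 21 = 12
12 − 8 = 4
4 − 3 = 1
1 − 1 = 0
So 1596 = 987 + 377 + 144 + 55 + 21 + 8 + 3 + 1, with no two terms consecutive in the sequence.

987 + 377 + 144 + 55 + 21 + 8 + 3 + 1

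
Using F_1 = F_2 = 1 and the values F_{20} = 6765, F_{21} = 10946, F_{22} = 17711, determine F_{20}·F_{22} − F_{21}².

6765·17711 − 10946² = 119814915 − 119814916 = -1. (Cassini's identity: F_{k−1}F_{k+1} − F_k² = (−1)^k.)

-1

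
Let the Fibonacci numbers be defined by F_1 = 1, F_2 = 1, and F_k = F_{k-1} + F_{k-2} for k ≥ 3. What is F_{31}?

Iterating the recurrence up to F_{25} = 75025 and F_{24} = 46368:
F_{26} = F_{25} + F_{24} = 75025 + 46368 = 121393
F_{27} = F_{26} + F_{25} = 121393 + 75025 = 196418
F_{28} = F_{27} + F_{26} = 196418 + 121393 = 317811
F_{29} = F_{28} + F_{27} = 317811 + 196418 = 514229
F_{30} = F_{29} + F_{28} = 514229 + 317811 = 832040
F_{31} = F_{30} + F_{29} = 832040 + 514229 = 1346269

1346269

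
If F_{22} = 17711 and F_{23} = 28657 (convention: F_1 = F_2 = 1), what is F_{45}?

1134903170

By F_{2k+1} = F_k² + F_{k+1}²: F_{45} = 17711² + 28657² = 313679521 + 821223649 = 1134903170.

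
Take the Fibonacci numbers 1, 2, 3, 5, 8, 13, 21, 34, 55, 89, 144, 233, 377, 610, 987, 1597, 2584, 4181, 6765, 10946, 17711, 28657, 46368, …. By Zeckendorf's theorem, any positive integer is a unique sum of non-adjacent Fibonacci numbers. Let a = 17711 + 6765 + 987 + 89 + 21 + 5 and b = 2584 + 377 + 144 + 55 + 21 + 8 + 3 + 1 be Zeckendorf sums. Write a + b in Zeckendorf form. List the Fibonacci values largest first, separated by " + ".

28657 + 89 + 21 + 3 + 1

The two numbers are 25578 and 3193, so their sum is 28771.
28771: greatest Fibonacci not exceeding it is 28657, leaving 114
114: greatest Fibonacci not exceeding it is 89, leaving 25
25: greatest Fibonacci not exceeding it is 21, leaving 4
4: greatest Fibonacci not exceeding it is 3, leaving 1
1: greatest Fibonacci not exceeding it is 1, leaving 0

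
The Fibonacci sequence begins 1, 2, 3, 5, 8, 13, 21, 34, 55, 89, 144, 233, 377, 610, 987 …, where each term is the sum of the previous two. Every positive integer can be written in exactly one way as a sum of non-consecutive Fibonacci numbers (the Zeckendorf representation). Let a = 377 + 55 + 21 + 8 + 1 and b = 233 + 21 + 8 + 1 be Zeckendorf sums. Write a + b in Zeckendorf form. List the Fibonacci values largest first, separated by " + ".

The two numbers are 462 and 263, so their sum is 725.
subtract 610 from 725: 115 remains
subtract 89 from 115: 26 remains
subtract 21 from 26: 5 remains
subtract 5 from 5: 0 remains

610 + 89 + 21 + 5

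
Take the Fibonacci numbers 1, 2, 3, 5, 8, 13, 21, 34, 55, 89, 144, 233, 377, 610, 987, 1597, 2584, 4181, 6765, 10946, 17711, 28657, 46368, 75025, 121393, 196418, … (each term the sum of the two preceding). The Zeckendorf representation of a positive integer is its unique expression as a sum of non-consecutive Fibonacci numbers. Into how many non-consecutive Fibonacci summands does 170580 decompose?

Greedy algorithm:
largest Fibonacci ≤ 170580 is 121393; 170580 − 121393 = 49187
largest Fibonacci ≤ 49187 is 46368; 49187 − 46368 = 2819
largest Fibonacci ≤ 2819 is 2584; 2819 − 2584 = 235
largest Fibonacci ≤ 235 is 233; 235 − 233 = 2
largest Fibonacci ≤ 2 is 2; 2 − 2 = 0
170580 = 121393 + 46368 + 2584 + 233 + 2, which has 5 terms.

5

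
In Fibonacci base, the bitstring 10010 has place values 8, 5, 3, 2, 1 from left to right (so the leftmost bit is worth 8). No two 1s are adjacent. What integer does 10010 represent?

Summing the place values of the 1 bits: 8 + 2 = 10.

10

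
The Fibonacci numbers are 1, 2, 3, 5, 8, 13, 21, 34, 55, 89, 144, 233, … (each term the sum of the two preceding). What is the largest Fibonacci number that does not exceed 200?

144 ≤ 200 < 233, so the largest Fibonacci number not exceeding 200 is 144.

144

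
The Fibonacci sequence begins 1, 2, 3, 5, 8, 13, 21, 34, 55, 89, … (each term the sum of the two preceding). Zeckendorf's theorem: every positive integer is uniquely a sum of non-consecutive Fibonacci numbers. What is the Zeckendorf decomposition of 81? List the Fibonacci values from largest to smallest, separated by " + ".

81: greatest Fibonacci not exceeding it is 55, leaving 26
26: greatest Fibonacci not exceeding it is 21, leaving 5
5: greatest Fibonacci not exceeding it is 5, leaving 0
So 81 = 55 + 21 + 5, with no two terms consecutive in the sequence.

55 + 21 + 5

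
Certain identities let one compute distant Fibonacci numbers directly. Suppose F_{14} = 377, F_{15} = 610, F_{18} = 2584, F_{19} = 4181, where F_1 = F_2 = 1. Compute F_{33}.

By the addition formula F_{m+n} = F_m F_{n+1} + F_{m−1} F_n with m=19, n=14: F_{33} = 4181·610 + 2584·377 = 2550410 + 974168 = 3524578.

3524578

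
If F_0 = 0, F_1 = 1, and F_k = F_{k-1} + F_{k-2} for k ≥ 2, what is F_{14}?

377

Iterating the recurrence up to F_{7} = 13 and F_{6} = 8:
F_{8} = F_{7} + F_{6} = 13 + 8 = 21
F_{9} = F_{8} + F_{7} = 21 + 13 = 34
F_{10} = F_{9} + F_{8} = 34 + 21 = 55
F_{11} = F_{10} + F_{9} = 55 + 34 = 89
F_{12} = F_{11} + F_{10} = 89 + 55 = 144
F_{13} = F_{12} + F_{11} = 144 + 89 = 233
F_{14} = F_{13} + F_{12} = 233 + 144 = 377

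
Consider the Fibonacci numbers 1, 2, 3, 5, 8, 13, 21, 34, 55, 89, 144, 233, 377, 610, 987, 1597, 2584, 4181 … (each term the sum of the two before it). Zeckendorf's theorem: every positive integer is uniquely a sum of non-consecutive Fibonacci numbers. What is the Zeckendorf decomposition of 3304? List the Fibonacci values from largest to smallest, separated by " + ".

2584 ≤ 3304 < 4181, so take 2584; remainder 720
610 ≤ 720 < 987, so take 610; remainder 110
89 ≤ 110 < 144, so take 89; remainder 21
21 ≤ 21 < 34, so take 21; remainder 0
So 3304 = 2584 + 610 + 89 + 21, with no two terms consecutive in the sequence.

2584 + 610 + 89 + 21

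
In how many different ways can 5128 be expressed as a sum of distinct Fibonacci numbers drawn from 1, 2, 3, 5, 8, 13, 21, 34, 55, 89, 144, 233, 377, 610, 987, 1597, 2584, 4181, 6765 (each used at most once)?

5128 = 4181+610+233+89+13+2 = 4181+610+233+89+8+5+2 = 4181+610+233+55+34+13+2 = 2584+1597+610+233+89+13+2 = 4181+610+233+55+34+8+5+2 = … (20 more), for 25 in all.

25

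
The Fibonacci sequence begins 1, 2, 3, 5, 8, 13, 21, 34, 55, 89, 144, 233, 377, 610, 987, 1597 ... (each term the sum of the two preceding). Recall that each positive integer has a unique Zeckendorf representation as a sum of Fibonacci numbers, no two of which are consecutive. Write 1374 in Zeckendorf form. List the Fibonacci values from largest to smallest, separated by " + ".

take 987 (≤ 1374); 1374 − 987 = 387
take 377 (≤ 387); 387 − 377 = 10
take 8 (≤ 10); 10 − 8 = 2
take 2 (≤ 2); 2 − 2 = 0
So 1374 = 987 + 377 + 8 + 2, with no two terms consecutive in the sequence.

987 + 377 + 8 + 2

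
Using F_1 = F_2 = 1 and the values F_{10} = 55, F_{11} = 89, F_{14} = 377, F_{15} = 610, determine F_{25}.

75025

By the addition formula F_{m+n} = F_m F_{n+1} + F_{m−1} F_n with m=11, n=14: F_{25} = 89·610 + 55·377 = 54290 + 20735 = 75025.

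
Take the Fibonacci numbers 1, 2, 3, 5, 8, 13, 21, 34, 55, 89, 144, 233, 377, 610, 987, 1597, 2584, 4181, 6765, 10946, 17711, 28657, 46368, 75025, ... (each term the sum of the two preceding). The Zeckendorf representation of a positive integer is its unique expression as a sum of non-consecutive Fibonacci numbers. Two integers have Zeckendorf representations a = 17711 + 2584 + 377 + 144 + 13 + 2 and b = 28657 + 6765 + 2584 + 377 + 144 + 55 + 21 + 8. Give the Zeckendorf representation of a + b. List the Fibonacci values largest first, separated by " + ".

46368 + 10946 + 1597 + 377 + 144 + 8 + 2

The two numbers are 20831 and 38611, so their sum is 59442.
Repeatedly subtract the largest Fibonacci number that fits:
46368 ≤ 59442 < 75025, so take 46368; remainder 13074
10946 ≤ 13074 < 17711, so take 10946; remainder 2128
1597 ≤ 2128 < 2584, so take 1597; remainder 531
377 ≤ 531 < 610, so take 377; remainder 154
144 ≤ 154 < 233, so take 144; remainder 10
8 ≤ 10 < 13, so take 8; remainder 2
2 ≤ 2 < 3, so take 2; remainder 0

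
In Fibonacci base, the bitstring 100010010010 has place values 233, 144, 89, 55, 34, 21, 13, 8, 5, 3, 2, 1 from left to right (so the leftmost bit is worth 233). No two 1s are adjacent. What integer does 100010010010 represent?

Summing the place values of the 1 bits: 233 + 34 + 8 + 2 = 277.

277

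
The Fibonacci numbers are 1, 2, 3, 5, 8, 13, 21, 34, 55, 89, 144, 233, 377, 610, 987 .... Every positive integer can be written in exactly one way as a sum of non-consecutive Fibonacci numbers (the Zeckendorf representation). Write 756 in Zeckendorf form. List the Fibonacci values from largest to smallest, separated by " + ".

Repeatedly subtract the largest Fibonacci number that fits:
subtract 610 from 756: 146 remains
subtract 144 from 146: 2 remains
subtract 2 from 2: 0 remains
So 756 = 610 + 144 + 2, with no two terms consecutive in the sequence.

610 + 144 + 2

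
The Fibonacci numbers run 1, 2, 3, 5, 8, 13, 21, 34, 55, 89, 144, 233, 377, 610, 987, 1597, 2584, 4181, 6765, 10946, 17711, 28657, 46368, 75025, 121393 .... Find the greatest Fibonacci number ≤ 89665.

75025

75025 ≤ 89665 < 121393, so the largest Fibonacci number not exceeding 89665 is 75025.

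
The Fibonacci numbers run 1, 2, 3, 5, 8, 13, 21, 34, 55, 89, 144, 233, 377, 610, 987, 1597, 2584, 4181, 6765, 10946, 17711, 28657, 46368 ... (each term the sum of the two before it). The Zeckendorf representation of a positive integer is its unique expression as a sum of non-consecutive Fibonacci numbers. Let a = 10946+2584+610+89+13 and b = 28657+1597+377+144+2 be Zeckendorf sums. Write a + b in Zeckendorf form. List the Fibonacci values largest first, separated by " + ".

The two numbers are 14242 and 30777, so their sum is 45019.
45019: greatest Fibonacci not exceeding it is 28657, leaving 16362
16362: greatest Fibonacci not exceeding it is 10946, leaving 5416
5416: greatest Fibonacci not exceeding it is 4181, leaving 1235
1235: greatest Fibonacci not exceeding it is 987, leaving 248
248: greatest Fibonacci not exceeding it is 233, leaving 15
15: greatest Fibonacci not exceeding it is 13, leaving 2
2: greatest Fibonacci not exceeding it is 2, leaving 0

28657 + 10946 + 4181 + 987 + 233 + 13 + 2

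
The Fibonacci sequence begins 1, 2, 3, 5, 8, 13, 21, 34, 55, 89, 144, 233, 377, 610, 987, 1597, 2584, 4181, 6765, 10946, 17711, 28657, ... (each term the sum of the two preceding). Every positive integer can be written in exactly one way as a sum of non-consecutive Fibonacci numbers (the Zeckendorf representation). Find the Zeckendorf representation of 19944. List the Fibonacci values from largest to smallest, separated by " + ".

largest Fibonacci ≤ 19944 is 17711; 19944 − 17711 = 2233
largest Fibonacci ≤ 2233 is 1597; 2233 − 1597 = 636
largest Fibonacci ≤ 636 is 610; 636 − 610 = 26
largest Fibonacci ≤ 26 is 21; 26 − 21 = 5
largest Fibonacci ≤ 5 is 5; 5 − 5 = 0
So 19944 = 17711 + 1597 + 610 + 21 + 5, with no two terms consecutive in the sequence.

17711 + 1597 + 610 + 21 + 5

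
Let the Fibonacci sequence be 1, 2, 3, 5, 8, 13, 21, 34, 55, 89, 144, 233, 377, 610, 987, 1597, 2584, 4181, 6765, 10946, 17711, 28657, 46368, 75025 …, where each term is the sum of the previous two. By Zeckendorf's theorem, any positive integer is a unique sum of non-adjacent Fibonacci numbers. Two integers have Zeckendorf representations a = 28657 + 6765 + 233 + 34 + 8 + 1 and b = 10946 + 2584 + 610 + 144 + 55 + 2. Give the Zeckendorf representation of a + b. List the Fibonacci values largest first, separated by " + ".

The two numbers are 35698 and 14341, so their sum is 50039.
Greedy algorithm:
largest Fibonacci ≤ 50039 is 46368; 50039 − 46368 = 3671
largest Fibonacci ≤ 3671 is 2584; 3671 − 2584 = 1087
largest Fibonacci ≤ 1087 is 987; 1087 − 987 = 100
largest Fibonacci ≤ 100 is 89; 100 − 89 = 11
largest Fibonacci ≤ 11 is 8; 11 − 8 = 3
largest Fibonacci ≤ 3 is 3; 3 − 3 = 0

46368 + 2584 + 987 + 89 + 8 + 3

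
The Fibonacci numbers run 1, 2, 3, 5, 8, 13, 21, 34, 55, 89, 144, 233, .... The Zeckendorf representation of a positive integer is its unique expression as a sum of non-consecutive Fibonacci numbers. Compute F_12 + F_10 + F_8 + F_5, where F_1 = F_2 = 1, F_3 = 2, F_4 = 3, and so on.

225

F_12 + F_10 + F_8 + F_5 = 144 + 55 + 21 + 5 = 225.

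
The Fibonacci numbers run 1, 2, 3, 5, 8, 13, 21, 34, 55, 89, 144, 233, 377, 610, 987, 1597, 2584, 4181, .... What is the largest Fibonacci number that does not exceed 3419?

2584

2584 ≤ 3419 < 4181, so the largest Fibonacci number not exceeding 3419 is 2584.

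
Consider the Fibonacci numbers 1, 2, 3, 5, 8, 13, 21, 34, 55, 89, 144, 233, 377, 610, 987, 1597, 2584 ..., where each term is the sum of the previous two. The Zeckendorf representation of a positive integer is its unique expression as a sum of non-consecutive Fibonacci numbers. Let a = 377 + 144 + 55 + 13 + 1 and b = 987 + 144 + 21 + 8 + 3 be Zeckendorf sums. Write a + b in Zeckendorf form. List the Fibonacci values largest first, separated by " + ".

1597 + 144 + 8 + 3 + 1

The two numbers are 590 and 1163, so their sum is 1753.
Greedy algorithm:
1753: greatest Fibonacci not exceeding it is 1597, leaving 156
156: greatest Fibonacci not exceeding it is 144, leaving 12
12: greatest Fibonacci not exceeding it is 8, leaving 4
4: greatest Fibonacci not exceeding it is 3, leaving 1
1: greatest Fibonacci not exceeding it is 1, leaving 0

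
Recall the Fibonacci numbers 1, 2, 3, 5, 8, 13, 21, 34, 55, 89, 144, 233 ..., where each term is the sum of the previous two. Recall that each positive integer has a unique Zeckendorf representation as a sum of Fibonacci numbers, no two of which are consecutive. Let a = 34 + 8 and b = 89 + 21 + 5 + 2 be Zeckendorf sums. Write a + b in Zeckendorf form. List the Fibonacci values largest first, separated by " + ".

The two numbers are 42 and 117, so their sum is 159.
159 − 144 = 15
15 − 13 = 2
2 − 2 = 0

144 + 13 + 2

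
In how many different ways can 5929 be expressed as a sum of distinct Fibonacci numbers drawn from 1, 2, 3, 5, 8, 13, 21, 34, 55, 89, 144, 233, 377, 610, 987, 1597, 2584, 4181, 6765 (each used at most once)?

20

Each representation comes from the Zeckendorf form by replacing some F_k with F_{k−1} + F_{k−2} where possible.
5929 = 4181+1597+144+5+2 = 4181+1597+89+55+5+2 = 4181+987+610+144+5+2 = 4181+1597+89+34+21+5+2 = … (16 more), for 20 in all.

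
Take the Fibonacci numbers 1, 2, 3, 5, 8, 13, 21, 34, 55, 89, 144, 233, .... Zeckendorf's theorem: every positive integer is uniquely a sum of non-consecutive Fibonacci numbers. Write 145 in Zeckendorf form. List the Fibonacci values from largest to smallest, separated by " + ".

Repeatedly subtract the largest Fibonacci number that fits:
take 144 (≤ 145); 145 − 144 = 1
take 1 (≤ 1); 1 − 1 = 0
So 145 = 144 + 1, with no two terms consecutive in the sequence.

144 + 1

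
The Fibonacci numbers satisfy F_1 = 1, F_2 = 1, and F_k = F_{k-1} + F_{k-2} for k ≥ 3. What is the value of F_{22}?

17711

Iterating the recurrence up to F_{16} = 987 and F_{15} = 610:
F_{17} = F_{16} + F_{15} = 987 + 610 = 1597
F_{18} = F_{17} + F_{16} = 1597 + 987 = 2584
F_{19} = F_{18} + F_{17} = 2584 + 1597 = 4181
F_{20} = F_{19} + F_{18} = 4181 + 2584 = 6765
F_{21} = F_{20} + F_{19} = 6765 + 4181 = 10946
F_{22} = F_{21} + F_{20} = 10946 + 6765 = 17711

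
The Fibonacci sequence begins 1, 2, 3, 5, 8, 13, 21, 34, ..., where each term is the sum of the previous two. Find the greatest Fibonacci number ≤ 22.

21 ≤ 22 < 34, so the largest Fibonacci number not exceeding 22 is 21.

21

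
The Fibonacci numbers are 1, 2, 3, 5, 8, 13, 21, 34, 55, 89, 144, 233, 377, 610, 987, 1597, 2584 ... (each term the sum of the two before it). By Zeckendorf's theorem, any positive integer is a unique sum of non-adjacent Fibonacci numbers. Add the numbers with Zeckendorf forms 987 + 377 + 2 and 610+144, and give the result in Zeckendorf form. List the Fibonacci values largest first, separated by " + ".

1597 + 377 + 144 + 2

The two numbers are 1366 and 754, so their sum is 2120.
Greedy algorithm:
largest Fibonacci ≤ 2120 is 1597; 2120 − 1597 = 523
largest Fibonacci ≤ 523 is 377; 523 − 377 = 146
largest Fibonacci ≤ 146 is 144; 146 − 144 = 2
largest Fibonacci ≤ 2 is 2; 2 − 2 = 0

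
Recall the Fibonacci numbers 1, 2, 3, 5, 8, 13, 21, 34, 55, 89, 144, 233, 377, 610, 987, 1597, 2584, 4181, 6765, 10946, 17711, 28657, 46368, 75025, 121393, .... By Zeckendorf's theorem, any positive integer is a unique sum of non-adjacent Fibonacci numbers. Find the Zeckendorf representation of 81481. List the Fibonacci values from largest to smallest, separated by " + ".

Repeatedly subtract the largest Fibonacci number that fits:
largest Fibonacci ≤ 81481 is 75025; 81481 − 75025 = 6456
largest Fibonacci ≤ 6456 is 4181; 6456 − 4181 = 2275
largest Fibonacci ≤ 2275 is 1597; 2275 − 1597 = 678
largest Fibonacci ≤ 678 is 610; 678 − 610 = 68
largest Fibonacci ≤ 68 is 55; 68 − 55 = 13
largest Fibonacci ≤ 13 is 13; 13 − 13 = 0
So 81481 = 75025 + 4181 + 1597 + 610 + 55 + 13, with no two terms consecutive in the sequence.

75025 + 4181 + 1597 + 610 + 55 + 13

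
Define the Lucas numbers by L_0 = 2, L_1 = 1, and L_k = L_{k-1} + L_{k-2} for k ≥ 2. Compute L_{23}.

64079

Iterating the recurrence up to L_{19} = 9349 and L_{18} = 5778:
L_{20} = L_{19} + L_{18} = 9349 + 5778 = 15127
L_{21} = L_{20} + L_{19} = 15127 + 9349 = 24476
L_{22} = L_{21} + L_{20} = 24476 + 15127 = 39603
L_{23} = L_{22} + L_{21} = 39603 + 24476 = 64079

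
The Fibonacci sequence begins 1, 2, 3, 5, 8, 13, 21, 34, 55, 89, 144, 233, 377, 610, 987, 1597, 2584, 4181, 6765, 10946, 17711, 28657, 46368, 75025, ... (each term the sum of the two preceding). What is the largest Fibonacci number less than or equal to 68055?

46368 ≤ 68055 < 75025, so the largest Fibonacci number not exceeding 68055 is 46368.

46368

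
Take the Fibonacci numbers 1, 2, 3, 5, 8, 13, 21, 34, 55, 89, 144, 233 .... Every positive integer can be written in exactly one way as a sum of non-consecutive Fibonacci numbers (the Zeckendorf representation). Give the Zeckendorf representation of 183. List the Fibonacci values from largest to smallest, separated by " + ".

144 + 34 + 5

Greedily peel off the largest Fibonacci term at each step:
144 ≤ 183 < 233, so take 144; remainder 39
34 ≤ 39 < 55, so take 34; remainder 5
5 ≤ 5 < 8, so take 5; remainder 0
So 183 = 144 + 34 + 5, with no two terms consecutive in the sequence.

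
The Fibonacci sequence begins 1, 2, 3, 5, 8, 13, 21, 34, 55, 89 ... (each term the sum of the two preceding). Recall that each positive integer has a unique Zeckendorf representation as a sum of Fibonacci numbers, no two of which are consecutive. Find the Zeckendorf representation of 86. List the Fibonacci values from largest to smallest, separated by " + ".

subtract 55 from 86: 31 remains
subtract 21 from 31: 10 remains
subtract 8 from 10: 2 remains
subtract 2 from 2: 0 remains
So 86 = 55 + 21 + 8 + 2, with no two terms consecutive in the sequence.

55 + 21 + 8 + 2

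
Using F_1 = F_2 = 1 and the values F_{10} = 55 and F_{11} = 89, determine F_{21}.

By F_{2k+1} = F_k² + F_{k+1}²: F_{21} = 55² + 89² = 3025 + 7921 = 10946.

10946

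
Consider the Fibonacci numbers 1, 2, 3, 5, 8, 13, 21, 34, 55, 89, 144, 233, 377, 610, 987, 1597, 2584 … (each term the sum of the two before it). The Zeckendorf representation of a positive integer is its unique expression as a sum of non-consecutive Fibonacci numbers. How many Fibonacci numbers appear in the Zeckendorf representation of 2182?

6

1597 ≤ 2182 < 2584, so take 1597; remainder 585
377 ≤ 585 < 610, so take 377; remainder 208
144 ≤ 208 < 233, so take 144; remainder 64
55 ≤ 64 < 89, so take 55; remainder 9
8 ≤ 9 < 13, so take 8; remainder 1
1 ≤ 1 < 2, so take 1; remainder 0
2182 = 1597 + 377 + 144 + 55 + 8 + 1, which has 6 terms.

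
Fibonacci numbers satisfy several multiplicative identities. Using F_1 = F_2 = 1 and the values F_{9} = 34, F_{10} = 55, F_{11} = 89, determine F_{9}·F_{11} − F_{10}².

1

34·89 − 55² = 3026 − 3025 = 1. (Cassini's identity: F_{k−1}F_{k+1} − F_k² = (−1)^k.)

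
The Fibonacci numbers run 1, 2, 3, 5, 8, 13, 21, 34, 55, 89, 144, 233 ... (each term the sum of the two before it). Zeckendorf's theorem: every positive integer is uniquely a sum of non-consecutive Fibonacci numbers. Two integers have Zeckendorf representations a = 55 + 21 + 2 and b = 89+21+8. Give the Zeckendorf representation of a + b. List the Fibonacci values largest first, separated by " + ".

144 + 34 + 13 + 5

The two numbers are 78 and 118, so their sum is 196.
largest Fibonacci ≤ 196 is 144; 196 − 144 = 52
largest Fibonacci ≤ 52 is 34; 52 − 34 = 18
largest Fibonacci ≤ 18 is 13; 18 − 13 = 5
largest Fibonacci ≤ 5 is 5; 5 − 5 = 0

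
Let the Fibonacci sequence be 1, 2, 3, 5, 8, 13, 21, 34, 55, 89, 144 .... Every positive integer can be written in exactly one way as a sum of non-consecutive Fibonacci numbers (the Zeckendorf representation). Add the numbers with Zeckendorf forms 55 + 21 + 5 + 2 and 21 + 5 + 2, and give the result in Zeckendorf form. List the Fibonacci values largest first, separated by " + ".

89 + 21 + 1

The two numbers are 83 and 28, so their sum is 111.
89 ≤ 111 < 144, so take 89; remainder 22
21 ≤ 22 < 34, so take 21; remainder 1
1 ≤ 1 < 2, so take 1; remainder 0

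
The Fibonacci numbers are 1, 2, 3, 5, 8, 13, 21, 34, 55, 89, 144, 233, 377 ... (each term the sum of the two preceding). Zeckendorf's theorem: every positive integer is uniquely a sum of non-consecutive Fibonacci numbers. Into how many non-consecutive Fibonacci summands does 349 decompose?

Greedily peel off the largest Fibonacci term at each step:
349: greatest Fibonacci not exceeding it is 233, leaving 116
116: greatest Fibonacci not exceeding it is 89, leaving 27
27: greatest Fibonacci not exceeding it is 21, leaving 6
6: greatest Fibonacci not exceeding it is 5, leaving 1
1: greatest Fibonacci not exceeding it is 1, leaving 0
349 = 233 + 89 + 21 + 5 + 1, which has 5 terms.

5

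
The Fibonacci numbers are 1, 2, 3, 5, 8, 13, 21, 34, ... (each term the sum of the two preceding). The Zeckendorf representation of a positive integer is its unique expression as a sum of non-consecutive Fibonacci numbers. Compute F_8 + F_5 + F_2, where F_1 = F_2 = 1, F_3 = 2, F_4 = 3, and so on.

F_8 + F_5 + F_2 = 21 + 5 + 1 = 27.

27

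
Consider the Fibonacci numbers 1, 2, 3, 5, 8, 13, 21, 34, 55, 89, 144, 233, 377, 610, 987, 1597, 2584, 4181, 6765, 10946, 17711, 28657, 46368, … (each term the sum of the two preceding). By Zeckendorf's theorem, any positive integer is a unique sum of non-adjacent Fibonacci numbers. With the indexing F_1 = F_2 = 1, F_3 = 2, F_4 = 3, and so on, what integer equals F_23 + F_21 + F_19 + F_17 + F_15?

F_23 + F_21 + F_19 + F_17 + F_15 = 28657 + 10946 + 4181 + 1597 + 610 = 45991.

45991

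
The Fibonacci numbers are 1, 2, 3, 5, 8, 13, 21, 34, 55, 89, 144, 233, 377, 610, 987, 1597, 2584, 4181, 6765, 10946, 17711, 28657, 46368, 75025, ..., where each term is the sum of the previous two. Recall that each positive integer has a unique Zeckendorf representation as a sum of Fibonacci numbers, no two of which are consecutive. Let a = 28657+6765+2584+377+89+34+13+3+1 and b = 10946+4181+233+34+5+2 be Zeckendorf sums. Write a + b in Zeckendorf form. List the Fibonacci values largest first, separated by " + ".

46368 + 6765 + 610 + 144 + 34 + 3

The two numbers are 38523 and 15401, so their sum is 53924.
largest Fibonacci ≤ 53924 is 46368; 53924 − 46368 = 7556
largest Fibonacci ≤ 7556 is 6765; 7556 − 6765 = 791
largest Fibonacci ≤ 791 is 610; 791 − 610 = 181
largest Fibonacci ≤ 181 is 144; 181 − 144 = 37
largest Fibonacci ≤ 37 is 34; 37 − 34 = 3
largest Fibonacci ≤ 3 is 3; 3 − 3 = 0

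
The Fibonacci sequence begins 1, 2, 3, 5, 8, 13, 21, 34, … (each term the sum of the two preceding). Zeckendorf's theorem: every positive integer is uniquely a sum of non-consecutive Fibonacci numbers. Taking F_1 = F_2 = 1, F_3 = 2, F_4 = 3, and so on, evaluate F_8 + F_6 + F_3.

F_8 + F_6 + F_3 = 21 + 8 + 2 = 31.

31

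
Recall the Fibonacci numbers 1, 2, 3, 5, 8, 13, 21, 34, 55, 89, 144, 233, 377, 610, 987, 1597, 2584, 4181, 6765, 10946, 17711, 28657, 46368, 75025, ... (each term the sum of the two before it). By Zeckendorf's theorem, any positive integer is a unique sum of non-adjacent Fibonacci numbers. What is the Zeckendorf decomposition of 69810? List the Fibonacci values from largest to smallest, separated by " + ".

take 46368 (≤ 69810); 69810 − 46368 = 23442
take 17711 (≤ 23442); 23442 − 17711 = 5731
take 4181 (≤ 5731); 5731 − 4181 = 1550
take 987 (≤ 1550); 1550 − 987 = 563
take 377 (≤ 563); 563 − 377 = 186
take 144 (≤ 186); 186 − 144 = 42
take 34 (≤ 42); 42 − 34 = 8
take 8 (≤ 8); 8 − 8 = 0
So 69810 = 46368 + 17711 + 4181 + 987 + 377 + 144 + 34 + 8, with no two terms consecutive in the sequence.

46368 + 17711 + 4181 + 987 + 377 + 144 + 34 + 8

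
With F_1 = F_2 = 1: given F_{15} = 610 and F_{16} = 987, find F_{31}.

1346269

By F_{2k+1} = F_k² + F_{k+1}²: F_{31} = 610² + 987² = 372100 + 974169 = 1346269.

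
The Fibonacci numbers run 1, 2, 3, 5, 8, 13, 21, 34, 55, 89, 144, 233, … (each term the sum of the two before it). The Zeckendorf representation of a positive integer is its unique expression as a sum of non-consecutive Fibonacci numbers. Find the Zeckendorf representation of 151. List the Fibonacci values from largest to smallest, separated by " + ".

largest Fibonacci ≤ 151 is 144; 151 − 144 = 7
largest Fibonacci ≤ 7 is 5; 7 − 5 = 2
largest Fibonacci ≤ 2 is 2; 2 − 2 = 0
So 151 = 144 + 5 + 2, with no two terms consecutive in the sequence.

144 + 5 + 2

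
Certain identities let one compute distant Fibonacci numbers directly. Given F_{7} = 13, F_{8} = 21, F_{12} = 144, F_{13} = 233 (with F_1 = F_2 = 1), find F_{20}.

6765

By the addition formula F_{m+n} = F_m F_{n+1} + F_{m−1} F_n with m=8, n=12: F_{20} = 21·233 + 13·144 = 4893 + 1872 = 6765.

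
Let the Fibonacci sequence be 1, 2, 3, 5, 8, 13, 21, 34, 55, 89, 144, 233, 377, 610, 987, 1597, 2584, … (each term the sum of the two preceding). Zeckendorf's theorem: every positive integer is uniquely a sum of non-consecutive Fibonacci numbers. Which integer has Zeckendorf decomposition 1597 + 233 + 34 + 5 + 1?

1597 + 233 + 34 + 5 + 1 = 1870.

1870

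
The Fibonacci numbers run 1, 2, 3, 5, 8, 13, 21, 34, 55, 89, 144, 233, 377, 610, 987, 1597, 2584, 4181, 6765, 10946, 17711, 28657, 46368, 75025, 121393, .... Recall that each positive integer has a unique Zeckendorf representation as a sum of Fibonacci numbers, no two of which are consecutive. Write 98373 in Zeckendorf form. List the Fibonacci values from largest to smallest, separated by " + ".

75025 + 17711 + 4181 + 987 + 377 + 89 + 3

Greedy algorithm:
take 75025 (≤ 98373); 98373 − 75025 = 23348
take 17711 (≤ 23348); 23348 − 17711 = 5637
take 4181 (≤ 5637); 5637 − 4181 = 1456
take 987 (≤ 1456); 1456 − 987 = 469
take 377 (≤ 469); 469 − 377 = 92
take 89 (≤ 92); 92 − 89 = 3
take 3 (≤ 3); 3 − 3 = 0
So 98373 = 75025 + 17711 + 4181 + 987 + 377 + 89 + 3, with no two terms consecutive in the sequence.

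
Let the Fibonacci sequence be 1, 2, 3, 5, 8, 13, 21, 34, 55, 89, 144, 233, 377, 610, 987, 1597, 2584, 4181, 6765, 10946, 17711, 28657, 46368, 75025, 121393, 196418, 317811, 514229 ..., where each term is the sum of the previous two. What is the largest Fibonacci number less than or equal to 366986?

317811 ≤ 366986 < 514229, so the largest Fibonacci number not exceeding 366986 is 317811.

317811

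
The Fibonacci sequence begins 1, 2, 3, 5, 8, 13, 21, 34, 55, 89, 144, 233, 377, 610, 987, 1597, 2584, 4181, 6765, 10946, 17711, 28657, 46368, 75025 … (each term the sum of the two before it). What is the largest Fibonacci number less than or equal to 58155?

46368

46368 ≤ 58155 < 75025, so the largest Fibonacci number not exceeding 58155 is 46368.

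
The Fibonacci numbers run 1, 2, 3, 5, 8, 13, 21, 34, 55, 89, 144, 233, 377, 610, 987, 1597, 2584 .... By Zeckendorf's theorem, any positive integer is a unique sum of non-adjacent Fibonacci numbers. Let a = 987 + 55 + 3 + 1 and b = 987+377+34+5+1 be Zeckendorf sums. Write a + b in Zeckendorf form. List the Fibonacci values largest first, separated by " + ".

The two numbers are 1046 and 1404, so their sum is 2450.
subtract 1597 from 2450: 853 remains
subtract 610 from 853: 243 remains
subtract 233 from 243: 10 remains
subtract 8 from 10: 2 remains
subtract 2 from 2: 0 remains

1597 + 610 + 233 + 8 + 2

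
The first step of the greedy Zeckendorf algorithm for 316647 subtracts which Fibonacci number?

196418

196418 ≤ 316647 < 317811, so the largest Fibonacci number not exceeding 316647 is 196418.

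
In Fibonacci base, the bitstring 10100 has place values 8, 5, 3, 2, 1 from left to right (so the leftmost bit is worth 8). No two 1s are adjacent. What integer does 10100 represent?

Summing the place values of the 1 bits: 8 + 3 = 11.

11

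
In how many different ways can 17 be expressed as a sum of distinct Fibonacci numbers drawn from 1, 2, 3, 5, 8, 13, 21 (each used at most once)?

2

17 = 13+3+1 = 8+5+3+1 — 2 representations.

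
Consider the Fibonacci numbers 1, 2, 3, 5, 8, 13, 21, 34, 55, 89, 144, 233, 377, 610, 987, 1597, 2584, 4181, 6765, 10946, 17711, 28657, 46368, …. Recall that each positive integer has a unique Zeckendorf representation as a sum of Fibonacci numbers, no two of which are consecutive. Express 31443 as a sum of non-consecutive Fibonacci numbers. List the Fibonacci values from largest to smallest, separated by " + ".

Repeatedly subtract the largest Fibonacci number that fits:
take 28657 (≤ 31443); 31443 − 28657 = 2786
take 2584 (≤ 2786); 2786 − 2584 = 202
take 144 (≤ 202); 202 − 144 = 58
take 55 (≤ 58); 58 − 55 = 3
take 3 (≤ 3); 3 − 3 = 0
So 31443 = 28657 + 2584 + 144 + 55 + 3, with no two terms consecutive in the sequence.

28657 + 2584 + 144 + 55 + 3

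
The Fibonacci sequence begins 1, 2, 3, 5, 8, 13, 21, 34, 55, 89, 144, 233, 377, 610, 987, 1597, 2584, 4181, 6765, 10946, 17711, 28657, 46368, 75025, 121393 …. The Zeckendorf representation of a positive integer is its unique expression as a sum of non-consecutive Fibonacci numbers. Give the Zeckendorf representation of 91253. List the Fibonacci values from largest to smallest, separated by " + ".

75025 + 10946 + 4181 + 987 + 89 + 21 + 3 + 1

Greedy algorithm:
91253: greatest Fibonacci not exceeding it is 75025, leaving 16228
16228: greatest Fibonacci not exceeding it is 10946, leaving 5282
5282: greatest Fibonacci not exceeding it is 4181, leaving 1101
1101: greatest Fibonacci not exceeding it is 987, leaving 114
114: greatest Fibonacci not exceeding it is 89, leaving 25
25: greatest Fibonacci not exceeding it is 21, leaving 4
4: greatest Fibonacci not exceeding it is 3, leaving 1
1: greatest Fibonacci not exceeding it is 1, leaving 0
So 91253 = 75025 + 10946 + 4181 + 987 + 89 + 21 + 3 + 1, with no two terms consecutive in the sequence.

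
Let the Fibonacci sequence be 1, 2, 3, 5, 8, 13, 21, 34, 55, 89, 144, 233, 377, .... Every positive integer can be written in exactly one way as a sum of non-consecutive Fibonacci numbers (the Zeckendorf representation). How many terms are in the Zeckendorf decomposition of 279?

279: greatest Fibonacci not exceeding it is 233, leaving 46
46: greatest Fibonacci not exceeding it is 34, leaving 12
12: greatest Fibonacci not exceeding it is 8, leaving 4
4: greatest Fibonacci not exceeding it is 3, leaving 1
1: greatest Fibonacci not exceeding it is 1, leaving 0
279 = 233 + 34 + 8 + 3 + 1, which has 5 terms.

5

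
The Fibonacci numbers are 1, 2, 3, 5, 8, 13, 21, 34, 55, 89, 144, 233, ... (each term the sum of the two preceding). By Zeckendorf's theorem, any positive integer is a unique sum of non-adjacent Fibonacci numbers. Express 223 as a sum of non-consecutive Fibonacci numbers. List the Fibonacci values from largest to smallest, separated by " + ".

144 + 55 + 21 + 3

Greedily peel off the largest Fibonacci term at each step:
subtract 144 from 223: 79 remains
subtract 55 from 79: 24 remains
subtract 21 from 24: 3 remains
subtract 3 from 3: 0 remains
So 223 = 144 + 55 + 21 + 3, with no two terms consecutive in the sequence.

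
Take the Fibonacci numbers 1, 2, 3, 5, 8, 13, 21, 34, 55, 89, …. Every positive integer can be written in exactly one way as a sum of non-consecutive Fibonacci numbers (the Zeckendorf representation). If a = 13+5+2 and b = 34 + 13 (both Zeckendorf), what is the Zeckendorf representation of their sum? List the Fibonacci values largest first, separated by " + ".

55 + 8 + 3 + 1

The two numbers are 20 and 47, so their sum is 67.
largest Fibonacci ≤ 67 is 55; 67 − 55 = 12
largest Fibonacci ≤ 12 is 8; 12 − 8 = 4
largest Fibonacci ≤ 4 is 3; 4 − 3 = 1
largest Fibonacci ≤ 1 is 1; 1 − 1 = 0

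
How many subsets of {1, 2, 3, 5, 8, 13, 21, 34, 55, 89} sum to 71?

Starting from the Zeckendorf form and repeatedly splitting a term F_k into F_{k−1} + F_{k−2} (when neither is already used) reaches every representation.
71 = 55+13+3 = 55+13+2+1 = 55+8+5+3 = 34+21+13+3 = 55+8+5+2+1 = … (3 more), for 8 in all.

8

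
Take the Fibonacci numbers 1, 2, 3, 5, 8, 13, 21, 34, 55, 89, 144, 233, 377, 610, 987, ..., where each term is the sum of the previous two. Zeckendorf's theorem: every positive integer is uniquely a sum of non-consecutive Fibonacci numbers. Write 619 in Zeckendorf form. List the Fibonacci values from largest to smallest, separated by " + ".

Greedily peel off the largest Fibonacci term at each step:
610 ≤ 619 < 987, so take 610; remainder 9
8 ≤ 9 < 13, so take 8; remainder 1
1 ≤ 1 < 2, so take 1; remainder 0
So 619 = 610 + 8 + 1, with no two terms consecutive in the sequence.

610 + 8 + 1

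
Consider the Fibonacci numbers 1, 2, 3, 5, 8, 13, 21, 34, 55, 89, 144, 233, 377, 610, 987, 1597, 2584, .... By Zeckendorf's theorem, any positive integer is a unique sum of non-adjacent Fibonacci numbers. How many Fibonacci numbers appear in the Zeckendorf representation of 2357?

largest Fibonacci ≤ 2357 is 1597; 2357 − 1597 = 760
largest Fibonacci ≤ 760 is 610; 760 − 610 = 150
largest Fibonacci ≤ 150 is 144; 150 − 144 = 6
largest Fibonacci ≤ 6 is 5; 6 − 5 = 1
largest Fibonacci ≤ 1 is 1; 1 − 1 = 0
2357 = 1597 + 610 + 144 + 5 + 1, which has 5 terms.

5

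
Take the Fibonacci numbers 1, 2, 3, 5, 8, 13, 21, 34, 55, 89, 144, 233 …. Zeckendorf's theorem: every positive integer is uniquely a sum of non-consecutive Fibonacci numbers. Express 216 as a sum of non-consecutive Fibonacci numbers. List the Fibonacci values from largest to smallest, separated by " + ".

Greedily peel off the largest Fibonacci term at each step:
216: greatest Fibonacci not exceeding it is 144, leaving 72
72: greatest Fibonacci not exceeding it is 55, leaving 17
17: greatest Fibonacci not exceeding it is 13, leaving 4
4: greatest Fibonacci not exceeding it is 3, leaving 1
1: greatest Fibonacci not exceeding it is 1, leaving 0
So 216 = 144 + 55 + 13 + 3 + 1, with no two terms consecutive in the sequence.

144 + 55 + 13 + 3 + 1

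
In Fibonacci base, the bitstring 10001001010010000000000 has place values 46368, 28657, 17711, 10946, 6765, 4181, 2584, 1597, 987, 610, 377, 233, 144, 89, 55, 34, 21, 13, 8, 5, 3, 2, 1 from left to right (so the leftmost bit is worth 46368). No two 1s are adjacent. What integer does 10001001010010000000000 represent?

Summing the place values of the 1 bits: 46368 + 6765 + 1597 + 610 + 144 = 55484.

55484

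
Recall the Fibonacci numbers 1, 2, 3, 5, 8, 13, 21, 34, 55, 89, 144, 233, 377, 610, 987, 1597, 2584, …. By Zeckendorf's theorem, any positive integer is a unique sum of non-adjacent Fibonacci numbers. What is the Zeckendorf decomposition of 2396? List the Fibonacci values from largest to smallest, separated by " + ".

1597 ≤ 2396 < 2584, so take 1597; remainder 799
610 ≤ 799 < 987, so take 610; remainder 189
144 ≤ 189 < 233, so take 144; remainder 45
34 ≤ 45 < 55, so take 34; remainder 11
8 ≤ 11 < 13, so take 8; remainder 3
3 ≤ 3 < 5, so take 3; remainder 0
So 2396 = 1597 + 610 + 144 + 34 + 8 + 3, with no two terms consecutive in the sequence.

1597 + 610 + 144 + 34 + 8 + 3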